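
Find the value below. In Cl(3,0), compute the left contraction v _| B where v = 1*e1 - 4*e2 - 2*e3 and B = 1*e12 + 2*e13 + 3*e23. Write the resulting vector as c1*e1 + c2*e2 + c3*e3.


Left contraction v _| B = <vB>_1 (grade-1 part of the geometric product vB).
Using e1_|e12 = e2, e2_|e12 = -e1, e1_|e13 = e3, e3_|e13 = -e1, e2_|e23 = e3, e3_|e23 = -e2:
e1 coeff: -v2*b12 - v3*b13 = -(-4)*(1) - (-2)*(2) = 8
e2 coeff: v1*b12 - v3*b23 = (1)*(1) - (-2)*(3) = 7
e3 coeff: v1*b13 + v2*b23 = (1)*(2) + (-4)*(3) = -10
v _| B = 8*e1 + 7*e2 - 10*e3


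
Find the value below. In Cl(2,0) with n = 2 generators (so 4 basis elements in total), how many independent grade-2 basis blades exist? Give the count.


Number of grade-k basis blades in Cl(p,q) with n = p + q is C(n, k).
n = 2 + 0 = 2
C(2, 2) = 2! / (2! * 0!)
= 2 / (2 * 1)
= 1


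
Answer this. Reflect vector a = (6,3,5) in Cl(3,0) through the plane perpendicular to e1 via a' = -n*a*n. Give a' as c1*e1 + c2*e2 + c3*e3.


Reflection formula: a' = -n*a*n, with n = e1 (unit vector, n^2 = 1).
For reflection through hyperplane perp to e1:
The component along e1 flips sign, others stay.
a = (6, 3, 5)
a' = (-6, 3, 5)
a' = -6*e1 + 3*e2 + 5*e3


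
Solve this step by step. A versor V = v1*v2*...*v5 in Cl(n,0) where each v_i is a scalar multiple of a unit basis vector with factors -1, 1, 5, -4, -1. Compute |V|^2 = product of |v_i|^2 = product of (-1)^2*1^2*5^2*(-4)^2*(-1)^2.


Each vector v_i has |v_i|^2 = s_i^2
Squared scales: (-1)^2 = 1, 1^2 = 1, 5^2 = 25, (-4)^2 = 16, (-1)^2 = 1
|V|^2 = 1 * 1 * 25 * 16 * 1
= 400


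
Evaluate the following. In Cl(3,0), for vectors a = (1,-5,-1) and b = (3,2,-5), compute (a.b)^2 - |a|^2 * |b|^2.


a . b = 1*3 + (-5)*2 + (-1)*(-5)
= 3 + (-10) + 5 = -2
|a|^2 = 1^2 + (-5)^2 + (-1)^2 = 27
|b|^2 = 3^2 + 2^2 + (-5)^2 = 38
(a.b)^2 = (-2)^2 = 4
|a|^2 * |b|^2 = 27 * 38 = 1026
Result = 4 - 1026 = -1022


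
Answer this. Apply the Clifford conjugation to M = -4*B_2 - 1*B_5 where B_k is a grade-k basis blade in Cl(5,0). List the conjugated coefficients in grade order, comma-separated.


Clifford conjugate sign for grade k: (-1)^(k(k+1)/2)
Grade 2: (-1)^(2*3/2) = (-1)^3 = -1, coeff -4 -> 4
Grade 5: (-1)^(5*6/2) = (-1)^15 = -1, coeff -1 -> 1
Conjugated coefficients: 4, 1


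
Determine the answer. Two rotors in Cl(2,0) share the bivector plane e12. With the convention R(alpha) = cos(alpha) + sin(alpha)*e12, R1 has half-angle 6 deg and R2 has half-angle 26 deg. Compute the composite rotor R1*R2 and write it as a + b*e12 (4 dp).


Same-plane rotors commute and their half-angles add:
R1*R2 = cos(a1 + a2) + sin(a1 + a2)*e12.
a1 + a2 = 6 + 26 = 32 deg
cos(32 deg) = 0.8480
sin(32 deg) = 0.5299
R1*R2 = 0.8480 + 0.5299*e12


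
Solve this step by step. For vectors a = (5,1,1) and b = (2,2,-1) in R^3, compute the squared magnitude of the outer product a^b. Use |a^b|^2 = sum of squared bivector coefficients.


a wedge b = (a1*b2 - a2*b1)*e12 + (a1*b3 - a3*b1)*e13 + (a2*b3 - a3*b2)*e23
e12 coeff: 5*2 - 1*2 = 10 - 2 = 8
e13 coeff: 5*(-1) - 1*2 = -5 - 2 = -7
e23 coeff: 1*(-1) - 1*2 = -1 - 2 = -3
|a wedge b|^2 = 8^2 + (-7)^2 + (-3)^2
= 64 + 49 + 9
= 122


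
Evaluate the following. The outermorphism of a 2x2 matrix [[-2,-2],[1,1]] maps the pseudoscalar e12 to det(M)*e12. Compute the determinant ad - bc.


The outermorphism of a linear map f sends e1^e2 to f(e1)^f(e2).
f(e1) = -2*e1 + 1*e2
f(e2) = -2*e1 + 1*e2
f(e1) ^ f(e2) = (-2*e1 + 1*e2) ^ (-2*e1 + 1*e2)
= (-2)*1*e12 + 1*(-2)*e21
= (-2 - (-2))*e12
= 0*e12
Coefficient = 0


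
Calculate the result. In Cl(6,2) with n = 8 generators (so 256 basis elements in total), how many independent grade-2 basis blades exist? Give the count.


Number of grade-k basis blades in Cl(p,q) with n = p + q is C(n, k).
n = 6 + 2 = 8
C(8, 2) = 8! / (2! * 6!)
= 40320 / (2 * 720)
= 28


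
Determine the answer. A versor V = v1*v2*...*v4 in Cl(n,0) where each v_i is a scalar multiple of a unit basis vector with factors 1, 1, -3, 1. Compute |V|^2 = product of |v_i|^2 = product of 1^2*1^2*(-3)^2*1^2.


Each vector v_i has |v_i|^2 = s_i^2
Squared scales: 1^2 = 1, 1^2 = 1, (-3)^2 = 9, 1^2 = 1
|V|^2 = 1 * 1 * 9 * 1
= 9


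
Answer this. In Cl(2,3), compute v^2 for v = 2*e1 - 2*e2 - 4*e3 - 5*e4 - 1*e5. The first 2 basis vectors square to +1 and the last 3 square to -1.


v^2 = sum of c_i^2 * e_i^2
Positive signature terms (e_i^2 = +1): 2^2 + (-2)^2 = 8
Negative signature terms (e_j^2 = -1): (-4)^2 + (-5)^2 + (-1)^2 = 42
v^2 = 8 - 42 = -34


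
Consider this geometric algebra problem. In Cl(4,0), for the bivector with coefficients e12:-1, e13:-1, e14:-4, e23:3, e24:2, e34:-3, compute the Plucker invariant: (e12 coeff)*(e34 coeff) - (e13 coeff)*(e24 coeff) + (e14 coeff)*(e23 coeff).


Plucker relation: af - be + cd
a*f = (-1)*(-3) = 3
b*e = (-1)*2 = -2
c*d = (-4)*3 = -12
af - be + cd = 3 - (-2) + (-12)
= -7


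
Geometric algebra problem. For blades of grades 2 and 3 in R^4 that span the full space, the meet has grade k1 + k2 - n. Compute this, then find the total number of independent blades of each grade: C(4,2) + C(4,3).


Meet grade = grade(A) + grade(B) - n
= 2 + 3 - 4 = 1
C(4,2) = 6
C(4,3) = 4
dim_A + dim_B = 6 + 4 = 10


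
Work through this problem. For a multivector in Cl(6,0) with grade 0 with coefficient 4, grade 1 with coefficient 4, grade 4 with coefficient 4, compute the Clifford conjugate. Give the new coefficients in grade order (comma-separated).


Clifford conjugate sign for grade k: (-1)^(k(k+1)/2)
Grade 0: (-1)^(0*1/2) = (-1)^0 = 1, coeff 4 -> 4
Grade 1: (-1)^(1*2/2) = (-1)^1 = -1, coeff 4 -> -4
Grade 4: (-1)^(4*5/2) = (-1)^10 = 1, coeff 4 -> 4
Conjugated coefficients: 4, -4, 4


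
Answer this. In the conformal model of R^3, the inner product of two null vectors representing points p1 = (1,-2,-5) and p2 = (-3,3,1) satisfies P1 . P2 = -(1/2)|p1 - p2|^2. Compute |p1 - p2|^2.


p1 - p2 = (4, -5, -6)
|p1 - p2|^2 = 4^2 + (-5)^2 + (-6)^2
= 16 + 25 + 36
= 77


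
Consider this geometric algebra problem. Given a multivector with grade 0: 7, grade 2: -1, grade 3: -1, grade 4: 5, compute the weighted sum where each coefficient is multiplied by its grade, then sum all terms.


Grade-weighted sum = sum of grade_k * coefficient_k
0*7 = 0
2*(-1) = -2
3*(-1) = -3
4*5 = 20
Total = 0 + (-2) + (-3) + 20 = 15


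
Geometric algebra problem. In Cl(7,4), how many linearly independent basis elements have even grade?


Even subalgebra dimension = 2^(n-1)
n = 7 + 4 = 11
2^(11 - 1) = 2^10 = 1024
Verification: sum of C(11,k) for even k = 1 + 55 + 330 + 462 + 165 + 11 = 1024
Result = 1024


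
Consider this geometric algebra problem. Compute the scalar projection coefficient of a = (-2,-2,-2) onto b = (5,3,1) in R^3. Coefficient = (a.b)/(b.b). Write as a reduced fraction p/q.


Projection coefficient = (a . b) / (b . b)
a . b = (-2)*5 + (-2)*3 + (-2)*1
= -10 + (-6) + (-2) = -18
b . b = 5^2 + 3^2 + 1^2
= 25 + 9 + 1 = 35
Coefficient = -18/35
In lowest terms: -18/35


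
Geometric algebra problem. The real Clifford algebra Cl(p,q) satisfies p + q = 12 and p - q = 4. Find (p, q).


We need p + q = 12 and p - q = 4.
Adding: 2p = 12 + 4 = 16, so p = 8.
Then q = 12 - 8 = 4.
(p, q) = (8, 4)


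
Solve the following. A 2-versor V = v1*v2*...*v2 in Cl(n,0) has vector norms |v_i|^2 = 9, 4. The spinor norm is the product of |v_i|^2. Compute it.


Spinor norm N(V) = |v1|^2 * |v2|^2 * ... * |v2|^2
= 9 * 4
Running product: 9, 36
N(V) = 36


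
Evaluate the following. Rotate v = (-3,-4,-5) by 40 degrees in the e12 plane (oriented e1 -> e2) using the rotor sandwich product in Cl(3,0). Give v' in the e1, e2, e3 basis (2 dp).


Rotor R = cos(20deg) - sin(20deg)*e12
Rotation angle theta = 2 * 20 = 40 degrees in the e12 plane (e1 -> e2).
The component perpendicular to the plane (e3) is invariant: v'_3 = v3 = -5.00
cos(40deg) = 0.7660, sin(40deg) = 0.6428
v'_1 = v1*cos(theta) - v2*sin(theta) = -3*0.7660 - (-4)*0.6428 = 0.27
v'_2 = v1*sin(theta) + v2*cos(theta) = -3*0.6428 + (-4)*0.7660 = -4.99
v' = 0.27*e1 - 4.99*e2 - 5.00*e3


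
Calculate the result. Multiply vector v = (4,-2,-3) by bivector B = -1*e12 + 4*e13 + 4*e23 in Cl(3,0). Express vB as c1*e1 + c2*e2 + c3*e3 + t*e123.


vB has grade-1 (vector) and grade-3 (trivector) parts: vB = (v _| B) + (v ^ B).
Vector part <vB>_1:
  e1: -v2*b12 - v3*b13 = -(-2)*(-1) - (-3)*(4) = 10
  e2: v1*b12 - v3*b23 = (4)*(-1) - (-3)*(4) = 8
  e3: v1*b13 + v2*b23 = (4)*(4) + (-2)*(4) = 8
Trivector part <vB>_3:
  e123: v1*b23 - v2*b13 + v3*b12 = (4)*(4) - (-2)*(4) + (-3)*(-1) = 27
vB = 10*e1 + 8*e2 + 8*e3 + 27*e123


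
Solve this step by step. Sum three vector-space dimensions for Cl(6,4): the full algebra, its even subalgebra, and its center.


n = 6 + 4 = 10
Total dim = 2^10 = 1024
Even subalgebra dim = 2^9 = 512
n is even, so center dim = 1
Sum = 1024 + 512 + 1 = 1537


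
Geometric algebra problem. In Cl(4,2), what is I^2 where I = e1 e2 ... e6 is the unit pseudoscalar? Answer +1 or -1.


The pseudoscalar I = e1...e_n (product of all n generators) of Cl(p,q) satisfies I^2 = (-1)^(q + n(n-1)/2).
p = 4, q = 2, n = p + q = 6
n(n-1)/2 = 6 * 5 / 2 = 15
Exponent = q + n(n-1)/2 = 2 + 15 = 17
I^2 = (-1)^17 = -1


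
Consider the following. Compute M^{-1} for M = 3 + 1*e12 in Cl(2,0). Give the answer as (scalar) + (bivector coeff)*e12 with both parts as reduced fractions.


M = 3 + 1*e12, where e12^2 = -1.
Since M commutes with its reverse ~M = a - b*e12, M * ~M = a^2 - b^2*e12^2 = a^2 + b^2.
So M^{-1} = ~M / (a^2 + b^2) = (a - b*e12)/(a^2 + b^2).
a^2 + b^2 = 9 + 1 = 10
Scalar part = 3/10 = 3/10
Bivector coeff = -1/10 = -1/10
M^{-1} = 3/10 - 1/10*e12


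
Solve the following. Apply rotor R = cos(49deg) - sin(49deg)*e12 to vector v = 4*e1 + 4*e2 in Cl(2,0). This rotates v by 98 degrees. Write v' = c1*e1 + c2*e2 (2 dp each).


Rotor R = cos(49deg) - sin(49deg)*e12
Rotation angle theta = 2 * 49 = 98 degrees
v' = R*v*~R rotates v by theta.
cos(98deg) = -0.1392, sin(98deg) = 0.9903
v'_1 = 4*cos(98deg) - 4*sin(98deg)
= 4*(-0.1392) - 4*0.9903
= -4.52
v'_2 = 4*sin(98deg) + 4*cos(98deg)
= 4*0.9903 + 4*(-0.1392)
= 3.40
v' = -4.52*e1 + 3.40*e2


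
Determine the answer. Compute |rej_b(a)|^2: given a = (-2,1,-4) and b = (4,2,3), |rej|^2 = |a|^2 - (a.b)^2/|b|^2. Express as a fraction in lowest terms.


|a|^2 = (-2)^2 + 1^2 + (-4)^2 = 21
|b|^2 = 4^2 + 2^2 + 3^2 = 29
a . b = (-2)*4 + 1*2 + (-4)*3 = -18
(a.b)^2 = (-18)^2 = 324
|rej|^2 = 21 - 324/29
= (609 - 324)/29
= 285/29
In lowest terms: 285/29


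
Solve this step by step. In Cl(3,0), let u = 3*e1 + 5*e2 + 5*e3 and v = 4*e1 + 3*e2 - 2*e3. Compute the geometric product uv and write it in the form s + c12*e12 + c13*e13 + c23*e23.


In Cl(3,0): e_i^2 = 1, e_ie_j = -e_je_i for i != j.
Scalar part = u . v = 3*4 + 5*3 + 5*(-2)
= 12 + 15 + (-10) = 17
e12 coeff = 3*3 - 5*4 = 9 - 20 = -11
e13 coeff = 3*(-2) - 5*4 = -6 - 20 = -26
e23 coeff = 5*(-2) - 5*3 = -10 - 15 = -25
uv = 17 - 11*e12 - 26*e13 - 25*e23


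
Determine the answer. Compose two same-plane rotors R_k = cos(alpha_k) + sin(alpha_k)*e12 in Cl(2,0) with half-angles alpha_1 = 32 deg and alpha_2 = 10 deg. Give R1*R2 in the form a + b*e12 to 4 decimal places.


Same-plane rotors commute and their half-angles add:
R1*R2 = cos(a1 + a2) + sin(a1 + a2)*e12.
a1 + a2 = 32 + 10 = 42 deg
cos(42 deg) = 0.7431
sin(42 deg) = 0.6691
R1*R2 = 0.7431 + 0.6691*e12


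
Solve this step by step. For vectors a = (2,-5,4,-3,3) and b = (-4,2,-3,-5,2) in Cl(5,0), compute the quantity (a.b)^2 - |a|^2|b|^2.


a . b = 2*(-4) + (-5)*2 + 4*(-3) + (-3)*(-5) + 3*2
= -8 + (-10) + (-12) + 15 + 6 = -9
|a|^2 = 2^2 + (-5)^2 + 4^2 + (-3)^2 + 3^2 = 63
|b|^2 = (-4)^2 + 2^2 + (-3)^2 + (-5)^2 + 2^2 = 58
(a.b)^2 = (-9)^2 = 81
|a|^2 * |b|^2 = 63 * 58 = 3654
Result = 81 - 3654 = -3573


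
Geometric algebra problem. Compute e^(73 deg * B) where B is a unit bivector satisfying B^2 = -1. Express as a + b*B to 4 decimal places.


For a unit bivector B with B^2 = -1, the exponential series gives
e^(theta*B) = cos(theta) + sin(theta)*B (the GA analogue of Euler's formula).
theta = 73 degrees = 1.27409 rad
cos(73 deg) = 0.2924
sin(73 deg) = 0.9563
exp(theta*B) = 0.2924 + 0.9563*B


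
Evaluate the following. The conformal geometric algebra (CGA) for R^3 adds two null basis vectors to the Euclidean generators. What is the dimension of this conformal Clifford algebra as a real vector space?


The conformal model of R^3 uses Cl(4,1): the 3 Euclidean generators plus two extra orthogonal generators e+ (e+^2 = +1) and e- (e-^2 = -1), from which the null vectors e0, einf are built.
Number of generators m = 3 + 2 = 5.
dim Cl(p,q) = 2^m = 2^5 = 32


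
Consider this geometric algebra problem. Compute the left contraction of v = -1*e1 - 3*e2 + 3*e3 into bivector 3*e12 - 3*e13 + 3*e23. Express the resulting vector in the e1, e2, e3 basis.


Left contraction v _| B = <vB>_1 (grade-1 part of the geometric product vB).
Using e1_|e12 = e2, e2_|e12 = -e1, e1_|e13 = e3, e3_|e13 = -e1, e2_|e23 = e3, e3_|e23 = -e2:
e1 coeff: -v2*b12 - v3*b13 = -(-3)*(3) - (3)*(-3) = 18
e2 coeff: v1*b12 - v3*b23 = (-1)*(3) - (3)*(3) = -12
e3 coeff: v1*b13 + v2*b23 = (-1)*(-3) + (-3)*(3) = -6
v _| B = 18*e1 - 12*e2 - 6*e3


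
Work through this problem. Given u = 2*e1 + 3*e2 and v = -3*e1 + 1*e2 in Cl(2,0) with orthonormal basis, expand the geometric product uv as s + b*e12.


Expand: (2*e1 + 3*e2)(-3*e1 + 1*e2)
= 2*(-3)*e1e1 + 2*1*e1e2 + 3*(-3)*e2e1 + 3*1*e2e2
Using e1^2 = e2^2 = 1, e2e1 = -e1e2:
Scalar part s = 2*(-3) + 3*1 = -6 + 3 = -3
Bivector part b = 2*1 - 3*(-3) = 2 - (-9) = 11
uv = -3 + 11*e12


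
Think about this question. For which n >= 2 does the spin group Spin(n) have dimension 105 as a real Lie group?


dim Spin(n) = dim so(n) = n(n-1)/2.
Solve n(n-1)/2 = 105, i.e. n^2 - n - 210 = 0.
Discriminant = 1 + 8*105 = 841
n = (1 + sqrt(841))/2 = (1 + 29)/2 = 15


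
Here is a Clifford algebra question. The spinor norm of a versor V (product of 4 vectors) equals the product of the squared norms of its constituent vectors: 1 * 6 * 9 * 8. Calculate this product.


Spinor norm N(V) = |v1|^2 * |v2|^2 * ... * |v4|^2
= 1 * 6 * 9 * 8
Running product: 1, 6, 54, 432
N(V) = 432


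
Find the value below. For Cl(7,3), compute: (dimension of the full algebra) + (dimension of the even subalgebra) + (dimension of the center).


n = 7 + 3 = 10
Total dim = 2^10 = 1024
Even subalgebra dim = 2^9 = 512
n is even, so center dim = 1
Sum = 1024 + 512 + 1 = 1537


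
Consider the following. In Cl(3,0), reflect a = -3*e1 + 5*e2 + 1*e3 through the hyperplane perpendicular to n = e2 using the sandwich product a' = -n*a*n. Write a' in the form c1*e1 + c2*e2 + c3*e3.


Reflection formula: a' = -n*a*n, with n = e2 (unit vector, n^2 = 1).
For reflection through hyperplane perp to e2:
The component along e2 flips sign, others stay.
a = (-3, 5, 1)
a' = (-3, -5, 1)
a' = -3*e1 - 5*e2 + 1*e3


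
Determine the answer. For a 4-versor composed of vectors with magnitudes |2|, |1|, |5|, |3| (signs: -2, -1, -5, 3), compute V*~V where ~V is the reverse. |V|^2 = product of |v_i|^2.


Each vector v_i has |v_i|^2 = s_i^2
Squared scales: (-2)^2 = 4, (-1)^2 = 1, (-5)^2 = 25, 3^2 = 9
|V|^2 = 4 * 1 * 25 * 9
= 900


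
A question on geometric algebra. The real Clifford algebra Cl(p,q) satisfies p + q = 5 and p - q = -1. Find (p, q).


We need p + q = 5 and p - q = -1.
Adding: 2p = 5 + (-1) = 4, so p = 2.
Then q = 5 - 2 = 3.
(p, q) = (2, 3)


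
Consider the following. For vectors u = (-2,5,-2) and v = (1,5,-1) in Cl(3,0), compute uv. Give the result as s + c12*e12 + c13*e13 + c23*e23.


In Cl(3,0): e_i^2 = 1, e_ie_j = -e_je_i for i != j.
Scalar part = u . v = (-2)*1 + 5*5 + (-2)*(-1)
= -2 + 25 + 2 = 25
e12 coeff = (-2)*5 - 5*1 = -10 - 5 = -15
e13 coeff = (-2)*(-1) - (-2)*1 = 2 - (-2) = 4
e23 coeff = 5*(-1) - (-2)*5 = -5 - (-10) = 5
uv = 25 - 15*e12 + 4*e13 + 5*e23


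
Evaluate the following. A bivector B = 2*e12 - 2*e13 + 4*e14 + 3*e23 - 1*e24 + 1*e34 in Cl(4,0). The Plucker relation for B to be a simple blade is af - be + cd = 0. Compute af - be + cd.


Plucker relation: af - be + cd
a*f = 2*1 = 2
b*e = (-2)*(-1) = 2
c*d = 4*3 = 12
af - be + cd = 2 - 2 + 12
= 12


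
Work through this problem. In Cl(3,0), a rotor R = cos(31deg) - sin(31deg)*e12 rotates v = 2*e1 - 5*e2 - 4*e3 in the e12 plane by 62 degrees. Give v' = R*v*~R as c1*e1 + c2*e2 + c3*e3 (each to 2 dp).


Rotor R = cos(31deg) - sin(31deg)*e12
Rotation angle theta = 2 * 31 = 62 degrees in the e12 plane (e1 -> e2).
The component perpendicular to the plane (e3) is invariant: v'_3 = v3 = -4.00
cos(62deg) = 0.4695, sin(62deg) = 0.8829
v'_1 = v1*cos(theta) - v2*sin(theta) = 2*0.4695 - (-5)*0.8829 = 5.35
v'_2 = v1*sin(theta) + v2*cos(theta) = 2*0.8829 + (-5)*0.4695 = -0.58
v' = 5.35*e1 - 0.58*e2 - 4.00*e3


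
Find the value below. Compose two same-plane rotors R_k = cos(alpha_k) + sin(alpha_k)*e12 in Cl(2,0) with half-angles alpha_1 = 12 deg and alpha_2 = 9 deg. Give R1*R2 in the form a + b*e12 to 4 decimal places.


Same-plane rotors commute and their half-angles add:
R1*R2 = cos(a1 + a2) + sin(a1 + a2)*e12.
a1 + a2 = 12 + 9 = 21 deg
cos(21 deg) = 0.9336
sin(21 deg) = 0.3584
R1*R2 = 0.9336 + 0.3584*e12


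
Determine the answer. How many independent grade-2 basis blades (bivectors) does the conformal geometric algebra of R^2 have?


The conformal model of R^2 uses Cl(3,1) with m = 2 + 2 = 4 generators.
Number of grade-2 blades = C(m, 2) = C(4, 2)
= 4*3/2 = 6


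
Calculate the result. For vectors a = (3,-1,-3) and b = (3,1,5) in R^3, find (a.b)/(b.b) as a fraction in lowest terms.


Projection coefficient = (a . b) / (b . b)
a . b = 3*3 + (-1)*1 + (-3)*5
= 9 + (-1) + (-15) = -7
b . b = 3^2 + 1^2 + 5^2
= 9 + 1 + 25 = 35
Coefficient = -7/35
In lowest terms: -1/5


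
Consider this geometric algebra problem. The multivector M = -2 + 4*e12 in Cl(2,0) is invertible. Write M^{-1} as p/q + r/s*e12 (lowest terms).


M = -2 + 4*e12, where e12^2 = -1.
Since M commutes with its reverse ~M = a - b*e12, M * ~M = a^2 - b^2*e12^2 = a^2 + b^2.
So M^{-1} = ~M / (a^2 + b^2) = (a - b*e12)/(a^2 + b^2).
a^2 + b^2 = 4 + 16 = 20
Scalar part = -2/20 = -1/10
Bivector coeff = -4/20 = -1/5
M^{-1} = -1/10 - 1/5*e12


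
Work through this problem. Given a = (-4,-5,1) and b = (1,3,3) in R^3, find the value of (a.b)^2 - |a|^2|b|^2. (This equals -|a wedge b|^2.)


a . b = (-4)*1 + (-5)*3 + 1*3
= -4 + (-15) + 3 = -16
|a|^2 = (-4)^2 + (-5)^2 + 1^2 = 42
|b|^2 = 1^2 + 3^2 + 3^2 = 19
(a.b)^2 = (-16)^2 = 256
|a|^2 * |b|^2 = 42 * 19 = 798
Result = 256 - 798 = -542


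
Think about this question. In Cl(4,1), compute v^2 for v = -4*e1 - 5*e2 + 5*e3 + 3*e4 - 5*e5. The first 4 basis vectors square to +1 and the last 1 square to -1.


v^2 = sum of c_i^2 * e_i^2
Positive signature terms (e_i^2 = +1): (-4)^2 + (-5)^2 + 5^2 + 3^2 = 75
Negative signature terms (e_j^2 = -1): (-5)^2 = 25
v^2 = 75 - 25 = 50


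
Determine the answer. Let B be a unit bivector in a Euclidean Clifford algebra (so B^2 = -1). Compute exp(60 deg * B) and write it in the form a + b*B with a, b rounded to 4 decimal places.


For a unit bivector B with B^2 = -1, the exponential series gives
e^(theta*B) = cos(theta) + sin(theta)*B (the GA analogue of Euler's formula).
theta = 60 degrees = 1.047198 rad
cos(60 deg) = 0.5000
sin(60 deg) = 0.8660
exp(theta*B) = 0.5000 + 0.8660*B


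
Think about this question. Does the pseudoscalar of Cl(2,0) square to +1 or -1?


The pseudoscalar I = e1...e_n (product of all n generators) of Cl(p,q) satisfies I^2 = (-1)^(q + n(n-1)/2).
p = 2, q = 0, n = p + q = 2
n(n-1)/2 = 2 * 1 / 2 = 1
Exponent = q + n(n-1)/2 = 0 + 1 = 1
I^2 = (-1)^1 = -1


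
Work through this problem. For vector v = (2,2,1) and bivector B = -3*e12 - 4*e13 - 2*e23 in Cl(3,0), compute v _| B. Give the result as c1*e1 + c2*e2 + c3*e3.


Left contraction v _| B = <vB>_1 (grade-1 part of the geometric product vB).
Using e1_|e12 = e2, e2_|e12 = -e1, e1_|e13 = e3, e3_|e13 = -e1, e2_|e23 = e3, e3_|e23 = -e2:
e1 coeff: -v2*b12 - v3*b13 = -(2)*(-3) - (1)*(-4) = 10
e2 coeff: v1*b12 - v3*b23 = (2)*(-3) - (1)*(-2) = -4
e3 coeff: v1*b13 + v2*b23 = (2)*(-4) + (2)*(-2) = -12
v _| B = 10*e1 - 4*e2 - 12*e3


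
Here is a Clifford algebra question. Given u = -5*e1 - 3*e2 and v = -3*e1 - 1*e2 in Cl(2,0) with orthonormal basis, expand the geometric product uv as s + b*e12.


Expand: (-5*e1 - 3*e2)(-3*e1 - 1*e2)
= (-5)*(-3)*e1e1 + (-5)*(-1)*e1e2 + (-3)*(-3)*e2e1 + (-3)*(-1)*e2e2
Using e1^2 = e2^2 = 1, e2e1 = -e1e2:
Scalar part s = (-5)*(-3) + (-3)*(-1) = 15 + 3 = 18
Bivector part b = (-5)*(-1) - (-3)*(-3) = 5 - 9 = -4
uv = 18 - 4*e12


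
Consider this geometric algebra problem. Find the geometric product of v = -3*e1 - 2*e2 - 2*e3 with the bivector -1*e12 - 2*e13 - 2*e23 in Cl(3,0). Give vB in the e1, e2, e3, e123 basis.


vB has grade-1 (vector) and grade-3 (trivector) parts: vB = (v _| B) + (v ^ B).
Vector part <vB>_1:
  e1: -v2*b12 - v3*b13 = -(-2)*(-1) - (-2)*(-2) = -6
  e2: v1*b12 - v3*b23 = (-3)*(-1) - (-2)*(-2) = -1
  e3: v1*b13 + v2*b23 = (-3)*(-2) + (-2)*(-2) = 10
Trivector part <vB>_3:
  e123: v1*b23 - v2*b13 + v3*b12 = (-3)*(-2) - (-2)*(-2) + (-2)*(-1) = 4
vB = -6*e1 - 1*e2 + 10*e3 + 4*e123


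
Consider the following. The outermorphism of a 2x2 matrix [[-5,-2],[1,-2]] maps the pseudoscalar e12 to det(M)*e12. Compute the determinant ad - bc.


The outermorphism of a linear map f sends e1^e2 to f(e1)^f(e2).
f(e1) = -5*e1 + 1*e2
f(e2) = -2*e1 - 2*e2
f(e1) ^ f(e2) = (-5*e1 + 1*e2) ^ (-2*e1 - 2*e2)
= (-5)*(-2)*e12 + 1*(-2)*e21
= (10 - (-2))*e12
= 12*e12
Coefficient = 12


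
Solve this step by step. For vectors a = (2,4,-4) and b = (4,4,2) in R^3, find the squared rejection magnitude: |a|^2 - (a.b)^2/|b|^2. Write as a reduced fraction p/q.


|a|^2 = 2^2 + 4^2 + (-4)^2 = 36
|b|^2 = 4^2 + 4^2 + 2^2 = 36
a . b = 2*4 + 4*4 + (-4)*2 = 16
(a.b)^2 = 16^2 = 256
|rej|^2 = 36 - 256/36
= (1296 - 256)/36
= 1040/36
In lowest terms: 260/9


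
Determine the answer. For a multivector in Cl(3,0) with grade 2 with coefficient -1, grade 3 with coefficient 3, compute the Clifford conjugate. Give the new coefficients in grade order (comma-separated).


Clifford conjugate sign for grade k: (-1)^(k(k+1)/2)
Grade 2: (-1)^(2*3/2) = (-1)^3 = -1, coeff -1 -> 1
Grade 3: (-1)^(3*4/2) = (-1)^6 = 1, coeff 3 -> 3
Conjugated coefficients: 1, 3


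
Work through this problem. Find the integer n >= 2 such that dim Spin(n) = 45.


dim Spin(n) = dim so(n) = n(n-1)/2.
Solve n(n-1)/2 = 45, i.e. n^2 - n - 90 = 0.
Discriminant = 1 + 8*45 = 361
n = (1 + sqrt(361))/2 = (1 + 19)/2 = 10


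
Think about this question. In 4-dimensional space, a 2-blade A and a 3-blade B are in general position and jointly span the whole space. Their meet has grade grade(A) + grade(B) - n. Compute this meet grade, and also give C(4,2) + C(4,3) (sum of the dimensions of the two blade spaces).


Meet grade = grade(A) + grade(B) - n
= 2 + 3 - 4 = 1
C(4,2) = 6
C(4,3) = 4
dim_A + dim_B = 6 + 4 = 10


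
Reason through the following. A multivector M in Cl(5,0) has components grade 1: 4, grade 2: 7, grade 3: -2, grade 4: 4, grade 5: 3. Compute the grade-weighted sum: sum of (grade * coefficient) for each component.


Grade-weighted sum = sum of grade_k * coefficient_k
1*4 = 4
2*7 = 14
3*(-2) = -6
4*4 = 16
5*3 = 15
Total = 4 + 14 + (-6) + 16 + 15 = 43


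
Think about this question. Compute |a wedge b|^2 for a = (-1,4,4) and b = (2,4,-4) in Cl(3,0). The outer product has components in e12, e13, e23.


a wedge b = (a1*b2 - a2*b1)*e12 + (a1*b3 - a3*b1)*e13 + (a2*b3 - a3*b2)*e23
e12 coeff: (-1)*4 - 4*2 = -4 - 8 = -12
e13 coeff: (-1)*(-4) - 4*2 = 4 - 8 = -4
e23 coeff: 4*(-4) - 4*4 = -16 - 16 = -32
|a wedge b|^2 = (-12)^2 + (-4)^2 + (-32)^2
= 144 + 16 + 1024
= 1184


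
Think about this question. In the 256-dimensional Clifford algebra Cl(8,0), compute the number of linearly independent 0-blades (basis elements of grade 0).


Number of grade-k basis blades in Cl(p,q) with n = p + q is C(n, k).
n = 8 + 0 = 8
C(8, 0) = 8! / (0! * 8!)
= 40320 / (1 * 40320)
= 1


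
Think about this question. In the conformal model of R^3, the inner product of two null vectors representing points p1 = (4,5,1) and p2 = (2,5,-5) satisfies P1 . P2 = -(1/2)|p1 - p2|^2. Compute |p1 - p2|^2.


p1 - p2 = (2, 0, 6)
|p1 - p2|^2 = 2^2 + 0^2 + 6^2
= 4 + 0 + 36
= 40


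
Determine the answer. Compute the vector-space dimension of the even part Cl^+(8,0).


Even subalgebra dimension = 2^(n-1)
n = 8 + 0 = 8
2^(8 - 1) = 2^7 = 128
Verification: sum of C(8,k) for even k = 1 + 28 + 70 + 28 + 1 = 128
Result = 128


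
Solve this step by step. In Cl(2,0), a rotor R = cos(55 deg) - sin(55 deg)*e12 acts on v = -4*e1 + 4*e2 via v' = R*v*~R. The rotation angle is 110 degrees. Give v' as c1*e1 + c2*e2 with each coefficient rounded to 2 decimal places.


Rotor R = cos(55deg) - sin(55deg)*e12
Rotation angle theta = 2 * 55 = 110 degrees
v' = R*v*~R rotates v by theta.
cos(110deg) = -0.3420, sin(110deg) = 0.9397
v'_1 = -4*cos(110deg) - 4*sin(110deg)
= -4*(-0.3420) - 4*0.9397
= -2.39
v'_2 = -4*sin(110deg) + 4*cos(110deg)
= -4*0.9397 + 4*(-0.3420)
= -5.13
v' = -2.39*e1 - 5.13*e2


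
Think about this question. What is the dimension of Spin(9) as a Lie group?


Spin(n) double-covers SO(n); both have Lie algebra so(n) of dimension n(n-1)/2.
n = 9
n(n-1) = 9 * 8 = 72
dim Spin(9) = 72/2 = 36


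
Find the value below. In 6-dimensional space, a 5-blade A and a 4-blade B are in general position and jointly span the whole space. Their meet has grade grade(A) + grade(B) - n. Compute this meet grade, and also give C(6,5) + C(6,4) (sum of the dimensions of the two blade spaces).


Meet grade = grade(A) + grade(B) - n
= 5 + 4 - 6 = 3
C(6,5) = 6
C(6,4) = 15
dim_A + dim_B = 6 + 15 = 21


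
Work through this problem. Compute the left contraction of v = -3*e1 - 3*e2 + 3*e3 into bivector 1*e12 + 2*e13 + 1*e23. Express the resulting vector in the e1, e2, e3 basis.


Left contraction v _| B = <vB>_1 (grade-1 part of the geometric product vB).
Using e1_|e12 = e2, e2_|e12 = -e1, e1_|e13 = e3, e3_|e13 = -e1, e2_|e23 = e3, e3_|e23 = -e2:
e1 coeff: -v2*b12 - v3*b13 = -(-3)*(1) - (3)*(2) = -3
e2 coeff: v1*b12 - v3*b23 = (-3)*(1) - (3)*(1) = -6
e3 coeff: v1*b13 + v2*b23 = (-3)*(2) + (-3)*(1) = -9
v _| B = -3*e1 - 6*e2 - 9*e3


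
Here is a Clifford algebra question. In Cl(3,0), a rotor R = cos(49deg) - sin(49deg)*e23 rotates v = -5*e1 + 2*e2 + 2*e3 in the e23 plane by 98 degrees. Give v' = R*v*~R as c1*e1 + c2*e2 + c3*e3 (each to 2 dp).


Rotor R = cos(49deg) - sin(49deg)*e23
Rotation angle theta = 2 * 49 = 98 degrees in the e23 plane (e2 -> e3).
The component perpendicular to the plane (e1) is invariant: v'_1 = v1 = -5.00
cos(98deg) = -0.1392, sin(98deg) = 0.9903
v'_2 = v2*cos(theta) - v3*sin(theta) = 2*(-0.1392) - 2*0.9903 = -2.26
v'_3 = v2*sin(theta) + v3*cos(theta) = 2*0.9903 + 2*(-0.1392) = 1.70
v' = -5.00*e1 - 2.26*e2 + 1.70*e3


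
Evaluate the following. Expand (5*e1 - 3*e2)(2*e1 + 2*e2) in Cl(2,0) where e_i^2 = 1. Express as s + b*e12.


Expand: (5*e1 - 3*e2)(2*e1 + 2*e2)
= 5*2*e1e1 + 5*2*e1e2 + (-3)*2*e2e1 + (-3)*2*e2e2
Using e1^2 = e2^2 = 1, e2e1 = -e1e2:
Scalar part s = 5*2 + (-3)*2 = 10 + (-6) = 4
Bivector part b = 5*2 - (-3)*2 = 10 - (-6) = 16
uv = 4 + 16*e12


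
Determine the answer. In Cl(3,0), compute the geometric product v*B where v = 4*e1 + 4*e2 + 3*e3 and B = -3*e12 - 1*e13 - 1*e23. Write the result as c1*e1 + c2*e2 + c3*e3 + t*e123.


vB has grade-1 (vector) and grade-3 (trivector) parts: vB = (v _| B) + (v ^ B).
Vector part <vB>_1:
  e1: -v2*b12 - v3*b13 = -(4)*(-3) - (3)*(-1) = 15
  e2: v1*b12 - v3*b23 = (4)*(-3) - (3)*(-1) = -9
  e3: v1*b13 + v2*b23 = (4)*(-1) + (4)*(-1) = -8
Trivector part <vB>_3:
  e123: v1*b23 - v2*b13 + v3*b12 = (4)*(-1) - (4)*(-1) + (3)*(-3) = -9
vB = 15*e1 - 9*e2 - 8*e3 - 9*e123


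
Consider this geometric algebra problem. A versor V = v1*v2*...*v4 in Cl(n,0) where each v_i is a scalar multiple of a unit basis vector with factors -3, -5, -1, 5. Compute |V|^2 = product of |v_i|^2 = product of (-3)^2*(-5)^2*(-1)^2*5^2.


Each vector v_i has |v_i|^2 = s_i^2
Squared scales: (-3)^2 = 9, (-5)^2 = 25, (-1)^2 = 1, 5^2 = 25
|V|^2 = 9 * 25 * 1 * 25
= 5625


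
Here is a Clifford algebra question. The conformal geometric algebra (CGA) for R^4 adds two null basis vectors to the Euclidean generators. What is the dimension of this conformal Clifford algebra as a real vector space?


The conformal model of R^4 uses Cl(5,1): the 4 Euclidean generators plus two extra orthogonal generators e+ (e+^2 = +1) and e- (e-^2 = -1), from which the null vectors e0, einf are built.
Number of generators m = 4 + 2 = 6.
dim Cl(p,q) = 2^m = 2^6 = 64


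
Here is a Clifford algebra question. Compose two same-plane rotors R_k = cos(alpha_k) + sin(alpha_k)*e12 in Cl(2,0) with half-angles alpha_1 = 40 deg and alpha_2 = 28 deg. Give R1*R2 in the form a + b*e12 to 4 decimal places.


Same-plane rotors commute and their half-angles add:
R1*R2 = cos(a1 + a2) + sin(a1 + a2)*e12.
a1 + a2 = 40 + 28 = 68 deg
cos(68 deg) = 0.3746
sin(68 deg) = 0.9272
R1*R2 = 0.3746 + 0.9272*e12


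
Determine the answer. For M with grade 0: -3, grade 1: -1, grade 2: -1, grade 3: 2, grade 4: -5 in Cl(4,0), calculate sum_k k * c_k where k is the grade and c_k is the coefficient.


Grade-weighted sum = sum of grade_k * coefficient_k
0*(-3) = 0
1*(-1) = -1
2*(-1) = -2
3*2 = 6
4*(-5) = -20
Total = 0 + (-1) + (-2) + 6 + (-20) = -17


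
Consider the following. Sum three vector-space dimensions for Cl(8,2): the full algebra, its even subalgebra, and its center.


n = 8 + 2 = 10
Total dim = 2^10 = 1024
Even subalgebra dim = 2^9 = 512
n is even, so center dim = 1
Sum = 1024 + 512 + 1 = 1537


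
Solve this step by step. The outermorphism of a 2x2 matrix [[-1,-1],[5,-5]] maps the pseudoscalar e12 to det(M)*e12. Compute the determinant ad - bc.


The outermorphism of a linear map f sends e1^e2 to f(e1)^f(e2).
f(e1) = -1*e1 + 5*e2
f(e2) = -1*e1 - 5*e2
f(e1) ^ f(e2) = (-1*e1 + 5*e2) ^ (-1*e1 - 5*e2)
= (-1)*(-5)*e12 + 5*(-1)*e21
= (5 - (-5))*e12
= 10*e12
Coefficient = 10


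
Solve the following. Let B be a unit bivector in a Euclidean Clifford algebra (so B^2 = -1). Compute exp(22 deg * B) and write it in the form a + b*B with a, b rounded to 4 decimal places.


For a unit bivector B with B^2 = -1, the exponential series gives
e^(theta*B) = cos(theta) + sin(theta)*B (the GA analogue of Euler's formula).
theta = 22 degrees = 0.383972 rad
cos(22 deg) = 0.9272
sin(22 deg) = 0.3746
exp(theta*B) = 0.9272 + 0.3746*B


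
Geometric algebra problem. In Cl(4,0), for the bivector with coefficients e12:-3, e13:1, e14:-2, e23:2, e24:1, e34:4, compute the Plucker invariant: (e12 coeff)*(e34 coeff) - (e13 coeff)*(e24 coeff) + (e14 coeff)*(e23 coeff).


Plucker relation: af - be + cd
a*f = (-3)*4 = -12
b*e = 1*1 = 1
c*d = (-2)*2 = -4
af - be + cd = -12 - 1 + (-4)
= -17


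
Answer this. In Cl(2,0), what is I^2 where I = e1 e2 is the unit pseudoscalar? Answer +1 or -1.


The pseudoscalar I = e1...e_n (product of all n generators) of Cl(p,q) satisfies I^2 = (-1)^(q + n(n-1)/2).
p = 2, q = 0, n = p + q = 2
n(n-1)/2 = 2 * 1 / 2 = 1
Exponent = q + n(n-1)/2 = 0 + 1 = 1
I^2 = (-1)^1 = -1


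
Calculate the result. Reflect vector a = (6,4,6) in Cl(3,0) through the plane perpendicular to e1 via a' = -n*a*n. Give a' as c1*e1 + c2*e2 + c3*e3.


Reflection formula: a' = -n*a*n, with n = e1 (unit vector, n^2 = 1).
For reflection through hyperplane perp to e1:
The component along e1 flips sign, others stay.
a = (6, 4, 6)
a' = (-6, 4, 6)
a' = -6*e1 + 4*e2 + 6*e3


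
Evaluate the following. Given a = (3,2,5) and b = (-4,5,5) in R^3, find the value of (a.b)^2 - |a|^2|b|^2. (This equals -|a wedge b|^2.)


a . b = 3*(-4) + 2*5 + 5*5
= -12 + 10 + 25 = 23
|a|^2 = 3^2 + 2^2 + 5^2 = 38
|b|^2 = (-4)^2 + 5^2 + 5^2 = 66
(a.b)^2 = 23^2 = 529
|a|^2 * |b|^2 = 38 * 66 = 2508
Result = 529 - 2508 = -1979


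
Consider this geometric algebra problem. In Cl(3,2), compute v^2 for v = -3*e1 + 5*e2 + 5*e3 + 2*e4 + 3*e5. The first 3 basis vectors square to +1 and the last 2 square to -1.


v^2 = sum of c_i^2 * e_i^2
Positive signature terms (e_i^2 = +1): (-3)^2 + 5^2 + 5^2 = 59
Negative signature terms (e_j^2 = -1): 2^2 + 3^2 = 13
v^2 = 59 - 13 = 46


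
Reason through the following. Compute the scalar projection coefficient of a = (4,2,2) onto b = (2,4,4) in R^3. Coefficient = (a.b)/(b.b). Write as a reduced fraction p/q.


Projection coefficient = (a . b) / (b . b)
a . b = 4*2 + 2*4 + 2*4
= 8 + 8 + 8 = 24
b . b = 2^2 + 4^2 + 4^2
= 4 + 16 + 16 = 36
Coefficient = 24/36
In lowest terms: 2/3


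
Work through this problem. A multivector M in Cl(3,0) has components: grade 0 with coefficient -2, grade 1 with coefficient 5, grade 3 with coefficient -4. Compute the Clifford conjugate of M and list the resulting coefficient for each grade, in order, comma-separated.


Clifford conjugate sign for grade k: (-1)^(k(k+1)/2)
Grade 0: (-1)^(0*1/2) = (-1)^0 = 1, coeff -2 -> -2
Grade 1: (-1)^(1*2/2) = (-1)^1 = -1, coeff 5 -> -5
Grade 3: (-1)^(3*4/2) = (-1)^6 = 1, coeff -4 -> -4
Conjugated coefficients: -2, -5, -4


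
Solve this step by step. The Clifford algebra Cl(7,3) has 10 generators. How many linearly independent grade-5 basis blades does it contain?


Number of grade-k basis blades in Cl(p,q) with n = p + q is C(n, k).
n = 7 + 3 = 10
C(10, 5) = 10! / (5! * 5!)
= 3628800 / (120 * 120)
= 252


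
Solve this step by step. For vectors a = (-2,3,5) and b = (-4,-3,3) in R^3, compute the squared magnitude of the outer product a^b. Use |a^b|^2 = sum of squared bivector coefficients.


a wedge b = (a1*b2 - a2*b1)*e12 + (a1*b3 - a3*b1)*e13 + (a2*b3 - a3*b2)*e23
e12 coeff: (-2)*(-3) - 3*(-4) = 6 - (-12) = 18
e13 coeff: (-2)*3 - 5*(-4) = -6 - (-20) = 14
e23 coeff: 3*3 - 5*(-3) = 9 - (-15) = 24
|a wedge b|^2 = 18^2 + 14^2 + 24^2
= 324 + 196 + 576
= 1096


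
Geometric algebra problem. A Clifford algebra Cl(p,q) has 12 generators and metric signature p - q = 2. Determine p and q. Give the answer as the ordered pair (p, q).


We need p + q = 12 and p - q = 2.
Adding: 2p = 12 + 2 = 14, so p = 7.
Then q = 12 - 7 = 5.
(p, q) = (7, 5)


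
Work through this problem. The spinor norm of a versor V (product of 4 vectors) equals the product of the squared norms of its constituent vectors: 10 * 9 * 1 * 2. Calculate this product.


Spinor norm N(V) = |v1|^2 * |v2|^2 * ... * |v4|^2
= 10 * 9 * 1 * 2
Running product: 10, 90, 90, 180
N(V) = 180


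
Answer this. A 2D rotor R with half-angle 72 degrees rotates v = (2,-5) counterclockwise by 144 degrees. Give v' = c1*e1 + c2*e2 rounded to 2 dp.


Rotor R = cos(72deg) - sin(72deg)*e12
Rotation angle theta = 2 * 72 = 144 degrees
v' = R*v*~R rotates v by theta.
cos(144deg) = -0.8090, sin(144deg) = 0.5878
v'_1 = 2*cos(144deg) - (-5)*sin(144deg)
= 2*(-0.8090) - (-5)*0.5878
= 1.32
v'_2 = 2*sin(144deg) + (-5)*cos(144deg)
= 2*0.5878 + (-5)*(-0.8090)
= 5.22
v' = 1.32*e1 + 5.22*e2


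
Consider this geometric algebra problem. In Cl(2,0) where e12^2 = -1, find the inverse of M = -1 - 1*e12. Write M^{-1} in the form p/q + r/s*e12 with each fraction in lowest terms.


M = -1 - 1*e12, where e12^2 = -1.
Since M commutes with its reverse ~M = a - b*e12, M * ~M = a^2 - b^2*e12^2 = a^2 + b^2.
So M^{-1} = ~M / (a^2 + b^2) = (a - b*e12)/(a^2 + b^2).
a^2 + b^2 = 1 + 1 = 2
Scalar part = -1/2 = -1/2
Bivector coeff = 1/2 = 1/2
M^{-1} = -1/2 + 1/2*e12


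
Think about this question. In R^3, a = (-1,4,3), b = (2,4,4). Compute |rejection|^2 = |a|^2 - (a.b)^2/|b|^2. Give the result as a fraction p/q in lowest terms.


|a|^2 = (-1)^2 + 4^2 + 3^2 = 26
|b|^2 = 2^2 + 4^2 + 4^2 = 36
a . b = (-1)*2 + 4*4 + 3*4 = 26
(a.b)^2 = 26^2 = 676
|rej|^2 = 26 - 676/36
= (936 - 676)/36
= 260/36
In lowest terms: 65/9


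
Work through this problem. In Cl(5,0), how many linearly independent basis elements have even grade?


Even subalgebra dimension = 2^(n-1)
n = 5 + 0 = 5
2^(5 - 1) = 2^4 = 16
Verification: sum of C(5,k) for even k = 1 + 10 + 5 = 16
Result = 16


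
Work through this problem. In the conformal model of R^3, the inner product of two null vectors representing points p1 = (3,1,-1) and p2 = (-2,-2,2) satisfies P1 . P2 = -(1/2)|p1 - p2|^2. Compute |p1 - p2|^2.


p1 - p2 = (5, 3, -3)
|p1 - p2|^2 = 5^2 + 3^2 + (-3)^2
= 25 + 9 + 9
= 43


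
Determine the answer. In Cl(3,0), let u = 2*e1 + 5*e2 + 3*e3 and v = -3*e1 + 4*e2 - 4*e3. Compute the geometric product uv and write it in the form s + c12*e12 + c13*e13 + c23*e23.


In Cl(3,0): e_i^2 = 1, e_ie_j = -e_je_i for i != j.
Scalar part = u . v = 2*(-3) + 5*4 + 3*(-4)
= -6 + 20 + (-12) = 2
e12 coeff = 2*4 - 5*(-3) = 8 - (-15) = 23
e13 coeff = 2*(-4) - 3*(-3) = -8 - (-9) = 1
e23 coeff = 5*(-4) - 3*4 = -20 - 12 = -32
uv = 2 + 23*e12 + 1*e13 - 32*e23


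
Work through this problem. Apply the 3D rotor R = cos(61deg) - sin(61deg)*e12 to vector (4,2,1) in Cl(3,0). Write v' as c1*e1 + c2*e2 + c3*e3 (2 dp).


Rotor R = cos(61deg) - sin(61deg)*e12
Rotation angle theta = 2 * 61 = 122 degrees in the e12 plane (e1 -> e2).
The component perpendicular to the plane (e3) is invariant: v'_3 = v3 = 1.00
cos(122deg) = -0.5299, sin(122deg) = 0.8480
v'_1 = v1*cos(theta) - v2*sin(theta) = 4*(-0.5299) - 2*0.8480 = -3.82
v'_2 = v1*sin(theta) + v2*cos(theta) = 4*0.8480 + 2*(-0.5299) = 2.33
v' = -3.82*e1 + 2.33*e2 + 1.00*e3


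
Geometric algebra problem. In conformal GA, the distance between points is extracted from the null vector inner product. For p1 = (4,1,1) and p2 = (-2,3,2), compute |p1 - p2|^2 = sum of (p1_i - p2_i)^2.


p1 - p2 = (6, -2, -1)
|p1 - p2|^2 = 6^2 + (-2)^2 + (-1)^2
= 36 + 4 + 1
= 41


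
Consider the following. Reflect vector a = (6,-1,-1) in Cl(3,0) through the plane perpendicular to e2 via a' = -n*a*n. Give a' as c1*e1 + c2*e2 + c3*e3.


Reflection formula: a' = -n*a*n, with n = e2 (unit vector, n^2 = 1).
For reflection through hyperplane perp to e2:
The component along e2 flips sign, others stay.
a = (6, -1, -1)
a' = (6, 1, -1)
a' = 6*e1 + 1*e2 - 1*e3


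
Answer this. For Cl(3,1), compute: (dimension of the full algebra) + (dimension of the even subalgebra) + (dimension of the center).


n = 3 + 1 = 4
Total dim = 2^4 = 16
Even subalgebra dim = 2^3 = 8
n is even, so center dim = 1
Sum = 16 + 8 + 1 = 25


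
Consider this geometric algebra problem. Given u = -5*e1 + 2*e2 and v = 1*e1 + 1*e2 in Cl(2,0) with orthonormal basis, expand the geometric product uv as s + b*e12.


Expand: (-5*e1 + 2*e2)(1*e1 + 1*e2)
= (-5)*1*e1e1 + (-5)*1*e1e2 + 2*1*e2e1 + 2*1*e2e2
Using e1^2 = e2^2 = 1, e2e1 = -e1e2:
Scalar part s = (-5)*1 + 2*1 = -5 + 2 = -3
Bivector part b = (-5)*1 - 2*1 = -5 - 2 = -7
uv = -3 - 7*e12


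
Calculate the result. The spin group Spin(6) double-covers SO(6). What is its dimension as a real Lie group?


Spin(n) double-covers SO(n); both have Lie algebra so(n) of dimension n(n-1)/2.
n = 6
n(n-1) = 6 * 5 = 30
dim Spin(6) = 30/2 = 15


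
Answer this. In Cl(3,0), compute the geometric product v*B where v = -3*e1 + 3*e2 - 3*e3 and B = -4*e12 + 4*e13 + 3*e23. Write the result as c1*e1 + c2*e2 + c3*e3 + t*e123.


vB has grade-1 (vector) and grade-3 (trivector) parts: vB = (v _| B) + (v ^ B).
Vector part <vB>_1:
  e1: -v2*b12 - v3*b13 = -(3)*(-4) - (-3)*(4) = 24
  e2: v1*b12 - v3*b23 = (-3)*(-4) - (-3)*(3) = 21
  e3: v1*b13 + v2*b23 = (-3)*(4) + (3)*(3) = -3
Trivector part <vB>_3:
  e123: v1*b23 - v2*b13 + v3*b12 = (-3)*(3) - (3)*(4) + (-3)*(-4) = -9
vB = 24*e1 + 21*e2 - 3*e3 - 9*e123


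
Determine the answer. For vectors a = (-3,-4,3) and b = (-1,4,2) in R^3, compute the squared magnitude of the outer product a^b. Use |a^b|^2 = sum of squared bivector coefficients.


a wedge b = (a1*b2 - a2*b1)*e12 + (a1*b3 - a3*b1)*e13 + (a2*b3 - a3*b2)*e23
e12 coeff: (-3)*4 - (-4)*(-1) = -12 - 4 = -16
e13 coeff: (-3)*2 - 3*(-1) = -6 - (-3) = -3
e23 coeff: (-4)*2 - 3*4 = -8 - 12 = -20
|a wedge b|^2 = (-16)^2 + (-3)^2 + (-20)^2
= 256 + 9 + 400
= 665
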